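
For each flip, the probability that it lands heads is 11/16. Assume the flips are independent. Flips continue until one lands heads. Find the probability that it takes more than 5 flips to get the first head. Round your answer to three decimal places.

0.003

Y = number of flips to the first success; geometric, p = 0.6875.
P(Y > 5) = P(first 5 all fail) = (1−p)^5 = 0.00298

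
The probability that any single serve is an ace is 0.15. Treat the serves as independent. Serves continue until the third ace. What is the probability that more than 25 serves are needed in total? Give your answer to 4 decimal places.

Needing more than 25 serves ⇔ fewer than 3 successes in the first 25. With X ~ Binomial(25, 0.15), P(Y > 25) = P(X ≤ 2).
  k=0: C(25,0)·0.15^0·0.85^25 = 0.017198
  k=1: C(25,1)·0.15^1·0.85^24 = 0.075873
  k=2: C(25,2)·0.15^2·0.85^23 = 0.160672
P(X ≤ 2) = 0.253742

0.2537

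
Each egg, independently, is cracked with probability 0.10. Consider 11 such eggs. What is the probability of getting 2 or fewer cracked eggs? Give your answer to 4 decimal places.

X ~ Binomial(11, 0.10); P(X ≤ 2) = Σ C(11,k) p^k (1−p)^(11−k) over k:
  k=0: C(11,0)·0.10^0·0.90^11 = 0.313811
  k=1: C(11,1)·0.10^1·0.90^10 = 0.383546
  k=2: C(11,2)·0.10^2·0.90^9 = 0.213081
Total = 0.910438

0.9104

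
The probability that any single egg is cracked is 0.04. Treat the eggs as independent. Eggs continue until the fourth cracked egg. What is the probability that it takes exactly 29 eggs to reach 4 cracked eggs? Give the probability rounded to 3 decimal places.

Y = trial on which the fourth success occurs; negative binomial, r=4, p=0.04.
P(Y=29) = C(28,3) · p^4 · (1−p)^25
= 3276 · 2.56e-06 · 0.3604 = 0.00302

0.003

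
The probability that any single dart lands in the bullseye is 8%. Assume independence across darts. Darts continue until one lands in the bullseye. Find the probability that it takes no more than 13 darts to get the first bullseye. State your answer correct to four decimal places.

Y = number of darts to the first success; geometric, p = 0.08.
P(Y ≤ 13) = 1 − (1−p)^13 = 1 − 0.338253 = 0.661747

0.6617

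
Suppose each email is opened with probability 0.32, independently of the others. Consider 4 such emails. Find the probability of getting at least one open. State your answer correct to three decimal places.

P(at least one) = 1 − P(none) = 1 − (1 − 0.32)^4
= 1 − 0.21381 = 0.78619

0.786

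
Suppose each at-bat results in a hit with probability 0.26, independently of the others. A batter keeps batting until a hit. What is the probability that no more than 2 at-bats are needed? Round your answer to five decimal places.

0.45240

Y = number of at-bats to the first success; geometric, p = 0.26.
P(Y ≤ 2) = 1 − (1−p)^2 = 1 − 0.5476000 = 0.4524000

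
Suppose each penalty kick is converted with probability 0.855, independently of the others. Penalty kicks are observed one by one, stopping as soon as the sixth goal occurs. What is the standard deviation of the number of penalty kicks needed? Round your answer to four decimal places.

Y = total penalty kicks until the sixth success; negative binomial with r=6, p=0.855.
SD(Y) = √[r(1−p)/p²] = √(1.190110) = 1.090922

1.0909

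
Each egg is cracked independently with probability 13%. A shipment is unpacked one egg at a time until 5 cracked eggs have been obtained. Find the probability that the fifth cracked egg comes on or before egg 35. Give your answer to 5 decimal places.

Finishing within 35 eggs ⇔ at least 5 successes in the first 35. With X ~ Binomial(35, 0.13), P(Y ≤ 35) = 1 − P(X ≤ 4).
  k=0: C(35,0)·0.13^0·0.87^35 = 0.0076414
  k=1: C(35,1)·0.13^1·0.87^34 = 0.0399637
  k=2: C(35,2)·0.13^2·0.87^33 = 0.1015171
  k=3: C(35,3)·0.13^3·0.87^32 = 0.1668614
  k=4: C(35,4)·0.13^4·0.87^31 = 0.1994665
1 − 0.5154500 = 0.4845500

0.48455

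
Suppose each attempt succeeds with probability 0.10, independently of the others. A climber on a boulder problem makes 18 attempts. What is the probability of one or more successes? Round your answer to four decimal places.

P(at least one) = 1 − P(none) = 1 − (1 − 0.10)^18
= 1 − 0.150095 = 0.849905

0.8499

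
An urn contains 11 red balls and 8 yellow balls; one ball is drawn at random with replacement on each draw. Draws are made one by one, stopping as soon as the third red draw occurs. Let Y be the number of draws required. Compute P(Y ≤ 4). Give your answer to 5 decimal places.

Finishing within 4 draws ⇔ at least 3 successes in the first 4. With X ~ Binomial(4, 0.578947), P(Y ≤ 4) = 1 − P(X ≤ 2).
  k=0: C(4,0)·0.578947^0·0.421053^4 = 0.0314301
  k=1: C(4,1)·0.578947^1·0.421053^3 = 0.1728655
  k=2: C(4,2)·0.578947^2·0.421053^2 = 0.3565350
1 − 0.5608306 = 0.4391694

0.43917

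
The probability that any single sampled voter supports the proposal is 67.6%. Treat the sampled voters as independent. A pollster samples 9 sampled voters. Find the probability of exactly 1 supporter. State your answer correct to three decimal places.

0.001

X ~ Binomial(n=9, p=0.676).
P(X=1) = C(9,1) · p^1 · (1−p)^8
= 9 · 0.676 · 0.00012144 = 0.00074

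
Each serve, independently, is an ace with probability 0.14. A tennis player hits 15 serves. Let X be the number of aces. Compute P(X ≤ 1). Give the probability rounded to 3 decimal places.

X ~ Binomial(15, 0.14); P(X ≤ 1) = Σ C(15,k) p^k (1−p)^(15−k) over k:
  k=0: C(15,0)·0.14^0·0.86^15 = 0.10411
  k=1: C(15,1)·0.14^1·0.86^14 = 0.25421
Total = 0.35832

0.358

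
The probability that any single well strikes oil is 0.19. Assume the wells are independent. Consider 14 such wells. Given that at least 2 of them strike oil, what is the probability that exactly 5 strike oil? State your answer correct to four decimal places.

0.0959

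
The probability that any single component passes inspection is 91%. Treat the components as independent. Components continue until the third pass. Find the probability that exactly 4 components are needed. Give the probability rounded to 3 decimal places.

0.203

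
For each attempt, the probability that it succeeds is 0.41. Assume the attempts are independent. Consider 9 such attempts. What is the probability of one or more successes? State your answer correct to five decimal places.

0.99134

P(at least one) = 1 − P(none) = 1 − (1 − 0.41)^9
= 1 − 0.0086630 = 0.9913370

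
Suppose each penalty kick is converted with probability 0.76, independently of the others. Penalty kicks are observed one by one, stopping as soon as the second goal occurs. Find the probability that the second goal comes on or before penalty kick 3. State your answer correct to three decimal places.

0.855

Finishing within 3 penalty kicks ⇔ at least 2 successes in the first 3. With X ~ Binomial(3, 0.76), P(Y ≤ 3) = 1 − P(X ≤ 1).
  k=0: C(3,0)·0.76^0·0.24^3 = 0.01382
  k=1: C(3,1)·0.76^1·0.24^2 = 0.13133
1 − 0.14515 = 0.85485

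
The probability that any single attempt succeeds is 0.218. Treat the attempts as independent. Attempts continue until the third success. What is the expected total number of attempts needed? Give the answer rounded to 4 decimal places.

13.7615

Y = total attempts until the third success; negative binomial with r=3, p=0.218.
E[Y] = r / p = 3 / 0.218 = 13.761468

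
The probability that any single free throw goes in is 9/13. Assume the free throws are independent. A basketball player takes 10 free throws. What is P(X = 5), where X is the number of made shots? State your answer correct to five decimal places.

0.11053

X ~ Binomial(n=10, p=0.692308).
P(X=5) = C(10,5) · p^5 · (1−p)^5
= 252 · 0.15904 · 0.0027579 = 0.1105298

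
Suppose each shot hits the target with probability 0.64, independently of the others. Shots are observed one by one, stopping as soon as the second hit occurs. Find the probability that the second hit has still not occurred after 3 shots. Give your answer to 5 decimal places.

0.29549

Needing more than 3 shots ⇔ fewer than 2 successes in the first 3. With X ~ Binomial(3, 0.64), P(Y > 3) = P(X ≤ 1).
  k=0: C(3,0)·0.64^0·0.36^3 = 0.0466560
  k=1: C(3,1)·0.64^1·0.36^2 = 0.2488320
P(X ≤ 1) = 0.2954880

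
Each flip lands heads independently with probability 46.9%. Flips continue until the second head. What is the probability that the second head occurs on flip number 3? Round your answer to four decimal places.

Y = trial on which the second success occurs; negative binomial, r=2, p=0.469.
P(Y=3) = C(2,1) · p^2 · (1−p)^1
= 2 · 0.21996 · 0.531 = 0.233599

0.2336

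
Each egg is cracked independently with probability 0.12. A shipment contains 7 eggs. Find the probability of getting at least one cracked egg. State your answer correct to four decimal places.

P(at least one) = 1 − P(none) = 1 − (1 − 0.12)^7
= 1 − 0.408676 = 0.591324

0.5913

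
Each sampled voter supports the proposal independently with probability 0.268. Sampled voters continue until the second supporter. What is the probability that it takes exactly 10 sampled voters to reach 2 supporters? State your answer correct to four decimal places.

Y = trial on which the second success occurs; negative binomial, r=2, p=0.268.
P(Y=10) = C(9,1) · p^2 · (1−p)^8
= 9 · 0.071824 · 0.082431 = 0.053284

0.0533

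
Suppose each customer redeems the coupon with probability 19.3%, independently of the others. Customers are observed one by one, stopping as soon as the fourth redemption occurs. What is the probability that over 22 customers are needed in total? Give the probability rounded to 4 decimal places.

0.3623

Needing more than 22 customers ⇔ fewer than 4 successes in the first 22. With X ~ Binomial(22, 0.193), P(Y > 22) = P(X ≤ 3).
  k=0: C(22,0)·0.193^0·0.807^22 = 0.008938
  k=1: C(22,1)·0.193^1·0.807^21 = 0.047025
  k=2: C(22,2)·0.193^2·0.807^20 = 0.118086
  k=3: C(22,3)·0.193^3·0.807^19 = 0.188274
P(X ≤ 3) = 0.362321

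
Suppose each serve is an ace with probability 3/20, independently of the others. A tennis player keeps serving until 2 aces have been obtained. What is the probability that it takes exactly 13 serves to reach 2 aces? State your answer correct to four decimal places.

Y = trial on which the second success occurs; negative binomial, r=2, p=0.15.
P(Y=13) = C(12,1) · p^2 · (1−p)^11
= 12 · 0.0225 · 0.16734 = 0.045183

0.0452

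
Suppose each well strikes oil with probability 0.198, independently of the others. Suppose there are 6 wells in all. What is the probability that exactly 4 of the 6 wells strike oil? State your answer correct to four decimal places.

X ~ Binomial(n=6, p=0.198).
P(X=4) = C(6,4) · p^4 · (1−p)^2
= 15 · 0.001537 · 0.6432 = 0.014829

0.0148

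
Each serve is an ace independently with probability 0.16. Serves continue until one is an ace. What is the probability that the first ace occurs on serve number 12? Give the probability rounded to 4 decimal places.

0.0235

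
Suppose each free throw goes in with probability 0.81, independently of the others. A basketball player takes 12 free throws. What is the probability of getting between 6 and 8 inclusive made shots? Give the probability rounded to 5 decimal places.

0.17668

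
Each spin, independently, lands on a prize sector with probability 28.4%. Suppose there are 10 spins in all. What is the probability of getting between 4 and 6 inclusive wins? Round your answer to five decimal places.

X ~ Binomial(10, 0.284); P(4 ≤ X ≤ 6) = Σ C(10,k) p^k (1−p)^(10−k) over k:
  k=4: C(10,4)·0.284^4·0.716^6 = 0.1840648
  k=5: C(10,5)·0.284^5·0.716^5 = 0.0876107
  k=6: C(10,6)·0.284^6·0.716^4 = 0.0289589
Total = 0.3006344

0.30063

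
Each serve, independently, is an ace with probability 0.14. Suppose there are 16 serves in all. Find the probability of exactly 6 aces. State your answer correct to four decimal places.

0.0133

X ~ Binomial(n=16, p=0.14).
P(X=6) = C(16,6) · p^6 · (1−p)^10
= 8008 · 7.5295e-06 · 0.2213 = 0.013344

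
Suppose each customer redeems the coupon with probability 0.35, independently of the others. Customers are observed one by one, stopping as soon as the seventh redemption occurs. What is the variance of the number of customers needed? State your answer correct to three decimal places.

Y = total customers until the seventh success; negative binomial with r=7, p=0.35.
Var(Y) = r(1−p)/p² = 7·0.65 / 0.35² = 37.14286

37.143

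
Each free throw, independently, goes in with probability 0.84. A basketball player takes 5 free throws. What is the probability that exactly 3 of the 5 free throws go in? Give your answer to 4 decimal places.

X ~ Binomial(n=5, p=0.84).
P(X=3) = C(5,3) · p^3 · (1−p)^2
= 10 · 0.5927 · 0.0256 = 0.151732

0.1517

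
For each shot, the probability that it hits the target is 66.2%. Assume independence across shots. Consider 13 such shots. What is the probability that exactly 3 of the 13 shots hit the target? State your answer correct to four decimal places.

0.0016

X ~ Binomial(n=13, p=0.662).
P(X=3) = C(13,3) · p^3 · (1−p)^10
= 286 · 0.29012 · 1.9461e-05 = 0.001615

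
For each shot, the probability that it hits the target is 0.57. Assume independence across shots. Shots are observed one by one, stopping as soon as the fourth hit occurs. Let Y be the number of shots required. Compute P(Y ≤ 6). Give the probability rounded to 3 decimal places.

Finishing within 6 shots ⇔ at least 4 successes in the first 6. With X ~ Binomial(6, 0.57), P(Y ≤ 6) = 1 − P(X ≤ 3).
  k=0: C(6,0)·0.57^0·0.43^6 = 0.00632
  k=1: C(6,1)·0.57^1·0.43^5 = 0.05028
  k=2: C(6,2)·0.57^2·0.43^4 = 0.16662
  k=3: C(6,3)·0.57^3·0.43^3 = 0.29448
1 − 0.51770 = 0.48230

0.482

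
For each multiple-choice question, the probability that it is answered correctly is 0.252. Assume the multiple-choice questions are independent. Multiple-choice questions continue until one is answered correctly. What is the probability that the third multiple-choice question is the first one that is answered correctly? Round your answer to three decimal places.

Geometric (trials to first success), p = 0.252.
P(Y = 3) = (1−p)^2 · p = 0.5595 · 0.252 = 0.14100

0.141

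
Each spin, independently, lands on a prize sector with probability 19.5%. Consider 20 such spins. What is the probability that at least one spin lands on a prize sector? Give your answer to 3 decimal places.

0.987

P(at least one) = 1 − P(none) = 1 − (1 − 0.195)^20
= 1 − 0.01306 = 0.98694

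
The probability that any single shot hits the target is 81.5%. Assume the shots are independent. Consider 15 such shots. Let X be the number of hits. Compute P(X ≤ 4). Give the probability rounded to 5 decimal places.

0.00001

X ~ Binomial(15, 0.815); P(X ≤ 4) = Σ C(15,k) p^k (1−p)^(15−k) over k:
  k=0: C(15,0)·0.815^0·0.185^15 = 0.0000000
  k=1: C(15,1)·0.815^1·0.185^14 = 0.0000000
  k=2: C(15,2)·0.815^2·0.185^13 = 0.0000000
  k=3: C(15,3)·0.815^3·0.185^12 = 0.0000004
  k=4: C(15,4)·0.815^4·0.185^11 = 0.0000052
Total = 0.0000056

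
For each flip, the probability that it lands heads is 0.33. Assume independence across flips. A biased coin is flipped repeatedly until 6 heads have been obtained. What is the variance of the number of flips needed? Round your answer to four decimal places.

Y = total flips until the sixth success; negative binomial with r=6, p=0.33.
Var(Y) = r(1−p)/p² = 6·0.67 / 0.33² = 36.914601

36.9146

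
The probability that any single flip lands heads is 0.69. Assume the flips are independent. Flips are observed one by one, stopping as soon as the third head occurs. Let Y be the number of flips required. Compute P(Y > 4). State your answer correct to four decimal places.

0.3660

Needing more than 4 flips ⇔ fewer than 3 successes in the first 4. With X ~ Binomial(4, 0.69), P(Y > 4) = P(X ≤ 2).
  k=0: C(4,0)·0.69^0·0.31^4 = 0.009235
  k=1: C(4,1)·0.69^1·0.31^3 = 0.082223
  k=2: C(4,2)·0.69^2·0.31^2 = 0.274519
P(X ≤ 2) = 0.365978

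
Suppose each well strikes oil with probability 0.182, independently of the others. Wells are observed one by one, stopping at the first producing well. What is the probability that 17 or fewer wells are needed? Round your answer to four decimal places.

Y = number of wells to the first success; geometric, p = 0.182.
P(Y ≤ 17) = 1 − (1−p)^17 = 1 − 0.032870 = 0.967130

0.9671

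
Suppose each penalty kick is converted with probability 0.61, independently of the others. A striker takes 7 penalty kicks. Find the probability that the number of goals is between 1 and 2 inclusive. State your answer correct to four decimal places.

X ~ Binomial(7, 0.61); P(1 ≤ X ≤ 2) = Σ C(7,k) p^k (1−p)^(7−k) over k:
  k=1: C(7,1)·0.61^1·0.39^6 = 0.015025
  k=2: C(7,2)·0.61^2·0.39^5 = 0.070502
Total = 0.085527

0.0855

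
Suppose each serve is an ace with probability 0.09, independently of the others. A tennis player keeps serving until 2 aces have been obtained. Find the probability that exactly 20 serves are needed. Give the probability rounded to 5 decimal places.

Y = trial on which the second success occurs; negative binomial, r=2, p=0.09.
P(Y=20) = C(19,1) · p^2 · (1−p)^18
= 19 · 0.0081 · 0.18312 = 0.0281828

0.02818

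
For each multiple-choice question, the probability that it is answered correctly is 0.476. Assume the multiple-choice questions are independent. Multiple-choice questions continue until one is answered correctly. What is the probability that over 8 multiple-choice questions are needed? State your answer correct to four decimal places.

0.0057

Y = number of multiple-choice questions to the first success; geometric, p = 0.476.
P(Y > 8) = P(first 8 all fail) = (1−p)^8 = 0.005684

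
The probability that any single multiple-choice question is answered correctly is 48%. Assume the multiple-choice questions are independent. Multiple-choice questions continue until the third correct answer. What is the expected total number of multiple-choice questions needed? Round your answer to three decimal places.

6.250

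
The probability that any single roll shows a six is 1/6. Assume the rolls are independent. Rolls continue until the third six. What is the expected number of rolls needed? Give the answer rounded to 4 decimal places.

18.0000

Y = total rolls until the third success; negative binomial with r=3, p=0.166667.
E[Y] = r / p = 3 / 0.166667 = 18.000000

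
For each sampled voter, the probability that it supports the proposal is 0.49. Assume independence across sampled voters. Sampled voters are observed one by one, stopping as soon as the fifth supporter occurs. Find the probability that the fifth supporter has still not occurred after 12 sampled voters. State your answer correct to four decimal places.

0.2138

Needing more than 12 sampled voters ⇔ fewer than 5 successes in the first 12. With X ~ Binomial(12, 0.49), P(Y > 12) = P(X ≤ 4).
  k=0: C(12,0)·0.49^0·0.51^12 = 0.000310
  k=1: C(12,1)·0.49^1·0.51^11 = 0.003570
  k=2: C(12,2)·0.49^2·0.51^10 = 0.018864
  k=3: C(12,3)·0.49^3·0.51^9 = 0.060415
  k=4: C(12,4)·0.49^4·0.51^8 = 0.130602
P(X ≤ 4) = 0.213761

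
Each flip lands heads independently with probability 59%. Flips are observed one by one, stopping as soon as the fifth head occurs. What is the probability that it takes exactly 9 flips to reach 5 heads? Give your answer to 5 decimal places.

Y = trial on which the fifth success occurs; negative binomial, r=5, p=0.59.
P(Y=9) = C(8,4) · p^5 · (1−p)^4
= 70 · 0.071492 · 0.028258 = 0.1414144

0.14141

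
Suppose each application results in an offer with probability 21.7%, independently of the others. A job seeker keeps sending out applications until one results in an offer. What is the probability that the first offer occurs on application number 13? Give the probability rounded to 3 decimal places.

0.012

Geometric (trials to first success), p = 0.217.
P(Y = 13) = (1−p)^12 · p = 0.053106 · 0.217 = 0.01152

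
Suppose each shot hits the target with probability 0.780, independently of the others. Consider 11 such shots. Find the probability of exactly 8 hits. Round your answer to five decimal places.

X ~ Binomial(n=11, p=0.78).
P(X=8) = C(11,8) · p^8 · (1−p)^3
= 165 · 0.13701 · 0.010648 = 0.2407181

0.24072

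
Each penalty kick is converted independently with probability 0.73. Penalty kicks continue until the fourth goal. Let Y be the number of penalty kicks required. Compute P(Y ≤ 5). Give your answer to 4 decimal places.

0.5907

Finishing within 5 penalty kicks ⇔ at least 4 successes in the first 5. With X ~ Binomial(5, 0.73), P(Y ≤ 5) = 1 − P(X ≤ 3).
  k=0: C(5,0)·0.73^0·0.27^5 = 0.001435
  k=1: C(5,1)·0.73^1·0.27^4 = 0.019398
  k=2: C(5,2)·0.73^2·0.27^3 = 0.104891
  k=3: C(5,3)·0.73^3·0.27^2 = 0.283593
1 − 0.409317 = 0.590683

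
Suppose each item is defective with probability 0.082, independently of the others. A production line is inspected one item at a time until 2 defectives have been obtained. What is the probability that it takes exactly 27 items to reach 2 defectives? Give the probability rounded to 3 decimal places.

0.021

Y = trial on which the second success occurs; negative binomial, r=2, p=0.082.
P(Y=27) = C(26,1) · p^2 · (1−p)^25
= 26 · 0.006724 · 0.11778 = 0.02059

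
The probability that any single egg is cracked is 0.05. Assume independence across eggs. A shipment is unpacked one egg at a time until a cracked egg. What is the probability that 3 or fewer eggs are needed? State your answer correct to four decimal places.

0.1426

Y = number of eggs to the first success; geometric, p = 0.05.
P(Y ≤ 3) = 1 − (1−p)^3 = 1 − 0.857375 = 0.142625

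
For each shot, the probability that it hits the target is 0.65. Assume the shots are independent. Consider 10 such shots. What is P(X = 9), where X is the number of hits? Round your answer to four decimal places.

X ~ Binomial(n=10, p=0.65).
P(X=9) = C(10,9) · p^9 · (1−p)^1
= 10 · 0.020712 · 0.35 = 0.072492

0.0725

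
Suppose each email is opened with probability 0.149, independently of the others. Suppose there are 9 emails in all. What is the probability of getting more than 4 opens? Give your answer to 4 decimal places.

0.0055

X ~ Binomial(9, 0.149); P(X ≥ 5) = Σ C(9,k) p^k (1−p)^(9−k) over k:
  k=5: C(9,5)·0.149^5·0.851^4 = 0.004853
  k=6: C(9,6)·0.149^6·0.851^3 = 0.000566
  k=7: C(9,7)·0.149^7·0.851^2 = 0.000043
  k=8: C(9,8)·0.149^8·0.851^1 = 0.000002
  k=9: C(9,9)·0.149^9·0.851^0 = 0.000000
Total = 0.005464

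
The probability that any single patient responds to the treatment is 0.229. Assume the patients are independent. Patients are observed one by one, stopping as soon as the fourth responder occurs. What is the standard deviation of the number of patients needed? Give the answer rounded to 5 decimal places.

7.66870

Y = total patients until the fourth success; negative binomial with r=4, p=0.229.
SD(Y) = √[r(1−p)/p²] = √(58.8089472) = 7.6686992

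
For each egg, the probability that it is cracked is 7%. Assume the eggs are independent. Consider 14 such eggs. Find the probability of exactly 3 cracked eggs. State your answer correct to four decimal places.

0.0562

X ~ Binomial(n=14, p=0.07).
P(X=3) = C(14,3) · p^3 · (1−p)^11
= 364 · 0.000343 · 0.4501 = 0.056196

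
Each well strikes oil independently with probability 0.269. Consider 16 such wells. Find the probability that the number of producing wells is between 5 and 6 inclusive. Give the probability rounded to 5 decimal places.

X ~ Binomial(16, 0.269); P(5 ≤ X ≤ 6) = Σ C(16,k) p^k (1−p)^(16−k) over k:
  k=5: C(16,5)·0.269^5·0.731^11 = 0.1959454
  k=6: C(16,6)·0.269^6·0.731^10 = 0.1321939
Total = 0.3281394

0.32814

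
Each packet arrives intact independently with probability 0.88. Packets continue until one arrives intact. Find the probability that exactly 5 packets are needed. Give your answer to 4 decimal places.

0.0002

Geometric (trials to first success), p = 0.88.
P(Y = 5) = (1−p)^4 · p = 0.00020736 · 0.88 = 0.000182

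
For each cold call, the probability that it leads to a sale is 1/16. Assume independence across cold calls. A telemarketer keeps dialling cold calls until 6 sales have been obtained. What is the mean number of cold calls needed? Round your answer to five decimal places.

Y = total cold calls until the sixth success; negative binomial with r=6, p=0.0625.
E[Y] = r / p = 6 / 0.0625 = 96.0000000

96.00000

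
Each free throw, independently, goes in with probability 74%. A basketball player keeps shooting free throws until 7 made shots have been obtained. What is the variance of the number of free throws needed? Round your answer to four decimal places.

Y = total free throws until the seventh success; negative binomial with r=7, p=0.74.
Var(Y) = r(1−p)/p² = 7·0.26 / 0.74² = 3.323594

3.3236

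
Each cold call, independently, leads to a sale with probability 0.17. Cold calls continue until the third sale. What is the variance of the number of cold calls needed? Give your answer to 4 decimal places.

86.1592

Y = total cold calls until the third success; negative binomial with r=3, p=0.17.
Var(Y) = r(1−p)/p² = 3·0.83 / 0.17² = 86.159170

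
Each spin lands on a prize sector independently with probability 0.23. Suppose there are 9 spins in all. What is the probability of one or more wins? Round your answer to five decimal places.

P(at least one) = 1 − P(none) = 1 − (1 − 0.23)^9
= 1 − 0.0951517 = 0.9048483

0.90485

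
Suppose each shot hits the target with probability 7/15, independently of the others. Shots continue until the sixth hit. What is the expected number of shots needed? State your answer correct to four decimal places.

12.8571

Y = total shots until the sixth success; negative binomial with r=6, p=0.466667.
E[Y] = r / p = 6 / 0.466667 = 12.857143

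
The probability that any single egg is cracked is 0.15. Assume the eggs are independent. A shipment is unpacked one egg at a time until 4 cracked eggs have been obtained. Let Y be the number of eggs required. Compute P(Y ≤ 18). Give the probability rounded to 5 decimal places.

0.27976

Finishing within 18 eggs ⇔ at least 4 successes in the first 18. With X ~ Binomial(18, 0.15), P(Y ≤ 18) = 1 − P(X ≤ 3).
  k=0: C(18,0)·0.15^0·0.85^18 = 0.0536464
  k=1: C(18,1)·0.15^1·0.85^17 = 0.1704062
  k=2: C(18,2)·0.15^2·0.85^16 = 0.2556094
  k=3: C(18,3)·0.15^3·0.85^15 = 0.2405735
1 − 0.7202355 = 0.2797645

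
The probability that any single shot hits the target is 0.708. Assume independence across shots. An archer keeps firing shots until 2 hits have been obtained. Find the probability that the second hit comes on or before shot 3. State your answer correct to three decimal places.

Finishing within 3 shots ⇔ at least 2 successes in the first 3. With X ~ Binomial(3, 0.708), P(Y ≤ 3) = 1 − P(X ≤ 1).
  k=0: C(3,0)·0.708^0·0.292^3 = 0.02490
  k=1: C(3,1)·0.708^1·0.292^2 = 0.18110
1 − 0.20600 = 0.79400

0.794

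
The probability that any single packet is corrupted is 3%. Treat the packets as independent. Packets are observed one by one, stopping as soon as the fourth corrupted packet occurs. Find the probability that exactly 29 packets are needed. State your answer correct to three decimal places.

Y = trial on which the fourth success occurs; negative binomial, r=4, p=0.03.
P(Y=29) = C(28,3) · p^4 · (1−p)^25
= 3276 · 8.1e-07 · 0.46697 = 0.00124

0.001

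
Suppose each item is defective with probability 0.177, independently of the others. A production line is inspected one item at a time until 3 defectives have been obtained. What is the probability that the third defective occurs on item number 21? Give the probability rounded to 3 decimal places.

0.032

Y = trial on which the third success occurs; negative binomial, r=3, p=0.177.
P(Y=21) = C(20,2) · p^3 · (1−p)^18
= 190 · 0.0055452 · 0.030005 = 0.03161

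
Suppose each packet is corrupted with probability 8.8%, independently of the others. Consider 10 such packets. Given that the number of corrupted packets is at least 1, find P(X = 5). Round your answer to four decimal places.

X ~ Binomial(10, 0.088). Want P(X=5 | X≥1) = P(X=5) / P(X≥1).
P(X=5) = C(10,5)·0.088^5·0.912^5 = 0.000839
P(X≥1) = 1 − 0.398060 = 0.601940
Ratio = 0.000839 / 0.601940 = 0.001394

0.0014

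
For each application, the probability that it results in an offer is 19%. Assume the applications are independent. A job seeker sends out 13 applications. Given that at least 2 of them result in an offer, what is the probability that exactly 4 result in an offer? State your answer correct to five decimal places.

X ~ Binomial(13, 0.19). Want P(X=4 | X≥2) = P(X=4) / P(X≥2).
P(X=4) = C(13,4)·0.19^4·0.81^9 = 0.1398575
P(X≥2) = 1 − 0.0646108 − 0.1970231 = 0.7383661
Ratio = 0.1398575 / 0.7383661 = 0.1894148

0.18941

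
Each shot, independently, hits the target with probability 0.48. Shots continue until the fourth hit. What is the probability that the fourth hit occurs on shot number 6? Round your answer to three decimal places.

0.144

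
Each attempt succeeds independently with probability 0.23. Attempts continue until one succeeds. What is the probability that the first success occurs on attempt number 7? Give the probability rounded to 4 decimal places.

0.0479

Geometric (trials to first success), p = 0.23.
P(Y = 7) = (1−p)^6 · p = 0.20842 · 0.23 = 0.047937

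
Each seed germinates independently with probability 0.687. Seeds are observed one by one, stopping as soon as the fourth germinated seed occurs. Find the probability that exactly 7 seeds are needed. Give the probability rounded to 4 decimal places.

Y = trial on which the fourth success occurs; negative binomial, r=4, p=0.687.
P(Y=7) = C(6,3) · p^4 · (1−p)^3
= 20 · 0.22275 · 0.030664 = 0.136612

0.1366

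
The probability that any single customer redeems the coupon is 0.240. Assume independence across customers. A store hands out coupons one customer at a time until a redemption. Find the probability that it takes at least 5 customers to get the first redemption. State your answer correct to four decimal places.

0.3336

Y = number of customers to the first success; geometric, p = 0.24.
P(Y > 4) = P(first 4 all fail) = (1−p)^4 = 0.333622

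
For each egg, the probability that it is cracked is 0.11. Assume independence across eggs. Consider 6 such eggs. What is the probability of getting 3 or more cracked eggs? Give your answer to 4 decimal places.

X ~ Binomial(6, 0.11); P(X ≥ 3) = Σ C(6,k) p^k (1−p)^(6−k) over k:
  k=3: C(6,3)·0.11^3·0.89^3 = 0.018766
  k=4: C(6,4)·0.11^4·0.89^2 = 0.001740
  k=5: C(6,5)·0.11^5·0.89^1 = 0.000086
  k=6: C(6,6)·0.11^6·0.89^0 = 0.000002
Total = 0.020594

0.0206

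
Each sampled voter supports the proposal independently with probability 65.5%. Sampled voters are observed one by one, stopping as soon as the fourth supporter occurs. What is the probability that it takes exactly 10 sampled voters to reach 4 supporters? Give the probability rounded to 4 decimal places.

0.0261

Y = trial on which the fourth success occurs; negative binomial, r=4, p=0.655.
P(Y=10) = C(9,3) · p^4 · (1−p)^6
= 84 · 0.18406 · 0.0016862 = 0.026071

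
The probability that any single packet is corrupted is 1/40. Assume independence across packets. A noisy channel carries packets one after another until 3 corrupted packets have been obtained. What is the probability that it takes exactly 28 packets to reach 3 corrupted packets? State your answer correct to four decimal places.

Y = trial on which the third success occurs; negative binomial, r=3, p=0.025.
P(Y=28) = C(27,2) · p^3 · (1−p)^25
= 351 · 1.5625e-05 · 0.53103 = 0.002912

0.0029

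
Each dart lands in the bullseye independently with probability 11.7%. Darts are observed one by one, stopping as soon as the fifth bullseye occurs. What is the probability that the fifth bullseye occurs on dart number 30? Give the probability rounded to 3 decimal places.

0.023

Y = trial on which the fifth success occurs; negative binomial, r=5, p=0.117.
P(Y=30) = C(29,4) · p^5 · (1−p)^25
= 23751 · 2.1924e-05 · 0.044567 = 0.02321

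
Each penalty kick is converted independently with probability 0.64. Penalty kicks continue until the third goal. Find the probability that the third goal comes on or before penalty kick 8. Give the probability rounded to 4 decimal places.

Finishing within 8 penalty kicks ⇔ at least 3 successes in the first 8. With X ~ Binomial(8, 0.64), P(Y ≤ 8) = 1 − P(X ≤ 2).
  k=0: C(8,0)·0.64^0·0.36^8 = 0.000282
  k=1: C(8,1)·0.64^1·0.36^7 = 0.004012
  k=2: C(8,2)·0.64^2·0.36^6 = 0.024965
1 − 0.029259 = 0.970741

0.9707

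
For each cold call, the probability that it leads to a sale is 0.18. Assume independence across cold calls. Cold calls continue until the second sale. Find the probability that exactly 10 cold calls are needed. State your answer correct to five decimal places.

0.05961

Y = trial on which the second success occurs; negative binomial, r=2, p=0.18.
P(Y=10) = C(9,1) · p^2 · (1−p)^8
= 9 · 0.0324 · 0.20441 = 0.0596071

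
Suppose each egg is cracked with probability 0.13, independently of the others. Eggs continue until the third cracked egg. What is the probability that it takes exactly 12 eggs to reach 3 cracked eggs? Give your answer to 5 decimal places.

0.03450

Y = trial on which the third success occurs; negative binomial, r=3, p=0.13.
P(Y=12) = C(11,2) · p^3 · (1−p)^9
= 55 · 0.002197 · 0.28554 = 0.0345037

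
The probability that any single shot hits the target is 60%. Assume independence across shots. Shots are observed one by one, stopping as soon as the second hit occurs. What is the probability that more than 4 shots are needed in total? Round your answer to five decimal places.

Needing more than 4 shots ⇔ fewer than 2 successes in the first 4. With X ~ Binomial(4, 0.60), P(Y > 4) = P(X ≤ 1).
  k=0: C(4,0)·0.60^0·0.40^4 = 0.0256000
  k=1: C(4,1)·0.60^1·0.40^3 = 0.1536000
P(X ≤ 1) = 0.1792000

0.17920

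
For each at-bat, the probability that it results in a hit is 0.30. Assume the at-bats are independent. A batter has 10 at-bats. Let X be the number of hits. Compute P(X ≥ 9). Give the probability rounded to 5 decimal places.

X ~ Binomial(10, 0.30); P(X ≥ 9) = Σ C(10,k) p^k (1−p)^(10−k) over k:
  k=9: C(10,9)·0.30^9·0.70^1 = 0.0001378
  k=10: C(10,10)·0.30^10·0.70^0 = 0.0000059
Total = 0.0001437

0.00014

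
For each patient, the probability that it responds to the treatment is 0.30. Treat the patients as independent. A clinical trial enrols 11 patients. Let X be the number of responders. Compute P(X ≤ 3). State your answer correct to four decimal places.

X ~ Binomial(11, 0.30); P(X ≤ 3) = Σ C(11,k) p^k (1−p)^(11−k) over k:
  k=0: C(11,0)·0.30^0·0.70^11 = 0.019773
  k=1: C(11,1)·0.30^1·0.70^10 = 0.093217
  k=2: C(11,2)·0.30^2·0.70^9 = 0.199750
  k=3: C(11,3)·0.30^3·0.70^8 = 0.256822
Total = 0.569562

0.5696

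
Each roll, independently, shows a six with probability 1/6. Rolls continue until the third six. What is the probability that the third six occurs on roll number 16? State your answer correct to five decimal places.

Y = trial on which the third success occurs; negative binomial, r=3, p=0.166667.
P(Y=16) = C(15,2) · p^3 · (1−p)^13
= 105 · 0.0046296 · 0.093464 = 0.0454338

0.04543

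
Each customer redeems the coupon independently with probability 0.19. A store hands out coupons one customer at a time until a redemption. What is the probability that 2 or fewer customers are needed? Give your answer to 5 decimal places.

0.34390

Y = number of customers to the first success; geometric, p = 0.19.
P(Y ≤ 2) = 1 − (1−p)^2 = 1 − 0.6561000 = 0.3439000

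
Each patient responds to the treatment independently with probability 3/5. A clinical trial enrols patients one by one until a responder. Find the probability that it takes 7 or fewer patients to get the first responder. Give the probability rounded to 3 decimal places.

Y = number of patients to the first success; geometric, p = 0.60.
P(Y ≤ 7) = 1 − (1−p)^7 = 1 − 0.00164 = 0.99836

0.998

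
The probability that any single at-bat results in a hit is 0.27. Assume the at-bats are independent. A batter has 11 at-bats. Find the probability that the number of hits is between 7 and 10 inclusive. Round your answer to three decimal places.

0.012

X ~ Binomial(11, 0.27); P(7 ≤ X ≤ 10) = Σ C(11,k) p^k (1−p)^(11−k) over k:
  k=7: C(11,7)·0.27^7·0.73^4 = 0.00980
  k=8: C(11,8)·0.27^8·0.73^3 = 0.00181
  k=9: C(11,9)·0.27^9·0.73^2 = 0.00022
  k=10: C(11,10)·0.27^10·0.73^1 = 0.00002
Total = 0.01186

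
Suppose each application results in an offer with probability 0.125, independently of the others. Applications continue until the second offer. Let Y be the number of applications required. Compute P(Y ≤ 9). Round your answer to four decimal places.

Finishing within 9 applications ⇔ at least 2 successes in the first 9. With X ~ Binomial(9, 0.125), P(Y ≤ 9) = 1 − P(X ≤ 1).
  k=0: C(9,0)·0.125^0·0.875^9 = 0.300658
  k=1: C(9,1)·0.125^1·0.875^8 = 0.386560
1 − 0.687218 = 0.312782

0.3128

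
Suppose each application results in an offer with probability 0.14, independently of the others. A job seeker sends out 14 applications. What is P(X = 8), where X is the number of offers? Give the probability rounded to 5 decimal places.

0.00018

X ~ Binomial(n=14, p=0.14).
P(X=8) = C(14,8) · p^8 · (1−p)^6
= 3003 · 1.4758e-07 · 0.40457 = 0.0001793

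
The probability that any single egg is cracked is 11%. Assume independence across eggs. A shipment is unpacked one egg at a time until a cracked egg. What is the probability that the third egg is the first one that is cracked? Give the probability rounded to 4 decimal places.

0.0871

Geometric (trials to first success), p = 0.11.
P(Y = 3) = (1−p)^2 · p = 0.7921 · 0.11 = 0.087131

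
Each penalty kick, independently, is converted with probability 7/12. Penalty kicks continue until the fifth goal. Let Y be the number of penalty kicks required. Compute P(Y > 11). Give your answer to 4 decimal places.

0.1212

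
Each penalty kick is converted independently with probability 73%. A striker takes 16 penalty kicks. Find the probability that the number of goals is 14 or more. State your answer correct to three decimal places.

0.152

X ~ Binomial(16, 0.73); P(X ≥ 14) = Σ C(16,k) p^k (1−p)^(16−k) over k:
  k=14: C(16,14)·0.73^14·0.27^2 = 0.10676
  k=15: C(16,15)·0.73^15·0.27^1 = 0.03849
  k=16: C(16,16)·0.73^16·0.27^0 = 0.00650
Total = 0.15176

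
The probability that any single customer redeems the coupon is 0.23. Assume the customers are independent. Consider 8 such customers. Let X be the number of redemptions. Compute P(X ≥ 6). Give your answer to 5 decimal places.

0.00268

X ~ Binomial(8, 0.23); P(X ≥ 6) = Σ C(8,k) p^k (1−p)^(8−k) over k:
  k=6: C(8,6)·0.23^6·0.77^2 = 0.0024576
  k=7: C(8,7)·0.23^7·0.77^1 = 0.0002097
  k=8: C(8,8)·0.23^8·0.77^0 = 0.0000078
Total = 0.0026751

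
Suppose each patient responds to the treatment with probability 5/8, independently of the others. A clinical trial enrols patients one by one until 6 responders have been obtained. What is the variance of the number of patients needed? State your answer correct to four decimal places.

5.7600

Y = total patients until the sixth success; negative binomial with r=6, p=0.625.
Var(Y) = r(1−p)/p² = 6·0.375 / 0.625² = 5.760000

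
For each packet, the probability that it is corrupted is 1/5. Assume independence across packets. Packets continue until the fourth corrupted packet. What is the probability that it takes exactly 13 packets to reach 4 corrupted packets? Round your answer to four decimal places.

Y = trial on which the fourth success occurs; negative binomial, r=4, p=0.20.
P(Y=13) = C(12,3) · p^4 · (1−p)^9
= 220 · 0.0016 · 0.13422 = 0.047245

0.0472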